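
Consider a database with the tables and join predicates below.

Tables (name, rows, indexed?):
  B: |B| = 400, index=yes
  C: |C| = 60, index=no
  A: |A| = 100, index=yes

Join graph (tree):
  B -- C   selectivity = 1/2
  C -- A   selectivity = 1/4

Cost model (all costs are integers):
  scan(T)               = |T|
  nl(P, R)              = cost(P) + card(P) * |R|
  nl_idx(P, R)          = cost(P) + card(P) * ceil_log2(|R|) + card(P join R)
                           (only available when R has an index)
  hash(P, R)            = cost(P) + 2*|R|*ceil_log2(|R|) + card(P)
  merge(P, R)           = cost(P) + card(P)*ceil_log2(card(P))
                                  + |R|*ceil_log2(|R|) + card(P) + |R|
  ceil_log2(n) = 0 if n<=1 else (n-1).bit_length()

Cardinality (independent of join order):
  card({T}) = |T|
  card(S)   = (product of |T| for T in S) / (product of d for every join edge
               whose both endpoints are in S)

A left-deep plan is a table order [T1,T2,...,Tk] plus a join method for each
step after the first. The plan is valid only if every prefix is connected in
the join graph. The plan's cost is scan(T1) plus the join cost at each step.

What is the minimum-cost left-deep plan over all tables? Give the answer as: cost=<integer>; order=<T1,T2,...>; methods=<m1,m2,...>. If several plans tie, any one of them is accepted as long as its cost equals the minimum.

cost=9620; order=A,C,B; methods=hash,hash

Selinger DP (subsets sized 1..n):
  {B}: scan cost=400, card=400
  {C}: scan cost=60, card=60
  {A}: scan cost=100, card=100
  {BC}: card=12000; try (C,hash)→1520, (B,merge)→4480, (C,merge)→4820, (B,hash)→7320, (B,nl_idx)→12600, (B,nl)→24060 …(+1); best=1520 via (C,hash)
  {AC}: card=1500; try (C,hash)→920, (A,merge)→1280, (C,merge)→1320, (A,hash)→1520, (A,nl_idx)→1980, (A,nl)→6060 …(+1); best=920 via (C,hash)
  {ABC}: card=300000; try (B,hash)→9620, (A,hash)→14920, (B,merge)→22920, (A,merge)→182320, (B,nl_idx)→314420, (A,nl_idx)→385520 …(+2); best=9620 via (B,hash)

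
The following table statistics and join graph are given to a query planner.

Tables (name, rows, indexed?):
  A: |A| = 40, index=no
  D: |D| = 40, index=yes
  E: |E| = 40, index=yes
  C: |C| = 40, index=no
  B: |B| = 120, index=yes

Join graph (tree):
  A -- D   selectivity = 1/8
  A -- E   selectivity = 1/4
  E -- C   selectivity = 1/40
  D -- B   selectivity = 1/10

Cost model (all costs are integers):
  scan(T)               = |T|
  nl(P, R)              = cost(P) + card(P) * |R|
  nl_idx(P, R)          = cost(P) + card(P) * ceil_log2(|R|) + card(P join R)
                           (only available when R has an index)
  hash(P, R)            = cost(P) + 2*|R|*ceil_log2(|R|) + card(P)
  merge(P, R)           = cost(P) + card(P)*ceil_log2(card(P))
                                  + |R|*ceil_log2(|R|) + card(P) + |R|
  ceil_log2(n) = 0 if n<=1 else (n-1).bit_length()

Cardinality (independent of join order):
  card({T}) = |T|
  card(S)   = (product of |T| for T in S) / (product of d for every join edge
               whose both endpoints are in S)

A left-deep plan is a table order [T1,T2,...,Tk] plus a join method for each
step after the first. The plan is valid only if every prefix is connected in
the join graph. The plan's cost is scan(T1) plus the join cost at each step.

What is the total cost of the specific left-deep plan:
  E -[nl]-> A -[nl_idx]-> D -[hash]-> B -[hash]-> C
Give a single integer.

step 1: scan E: cost=40, card=40
step 2: join A via nl
    card(P join A) = 40*40/(4) = 400
    cost = 40 + 40*40 = 1640
step 3: join D via nl_idx
    card(P join D) = 400*40/(8) = 2000
    cost = 1640 + 400*6 + 2000 = 6040
step 4: join B via hash
    card(P join B) = 2000*120/(10) = 24000
    cost = 6040 + 2*120*7 + 2000 = 9720
step 5: join C via hash
    card(P join C) = 24000*40/(40) = 24000
    cost = 9720 + 2*40*6 + 24000 = 34200

34200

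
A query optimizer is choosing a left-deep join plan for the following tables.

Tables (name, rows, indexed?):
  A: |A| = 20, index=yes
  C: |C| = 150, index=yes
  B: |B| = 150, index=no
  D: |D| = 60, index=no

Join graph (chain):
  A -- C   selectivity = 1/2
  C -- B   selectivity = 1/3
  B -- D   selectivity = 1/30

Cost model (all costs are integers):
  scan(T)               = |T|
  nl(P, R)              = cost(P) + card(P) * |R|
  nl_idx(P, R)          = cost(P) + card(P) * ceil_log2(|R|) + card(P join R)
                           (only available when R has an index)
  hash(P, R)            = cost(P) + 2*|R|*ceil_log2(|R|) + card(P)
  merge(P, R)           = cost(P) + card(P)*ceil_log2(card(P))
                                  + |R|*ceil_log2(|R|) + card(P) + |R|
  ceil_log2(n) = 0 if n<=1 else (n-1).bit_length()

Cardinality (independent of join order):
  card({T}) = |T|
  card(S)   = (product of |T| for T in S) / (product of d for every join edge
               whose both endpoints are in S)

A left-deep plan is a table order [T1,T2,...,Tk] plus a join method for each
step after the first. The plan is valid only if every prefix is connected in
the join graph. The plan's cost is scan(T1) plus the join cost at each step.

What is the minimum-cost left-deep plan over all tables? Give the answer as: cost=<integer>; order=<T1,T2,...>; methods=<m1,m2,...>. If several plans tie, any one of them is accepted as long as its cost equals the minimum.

cost=18920; order=B,D,C,A; methods=hash,hash,hash

Selinger DP (subsets sized 1..n):
  {A}: scan cost=20, card=20
  {C}: scan cost=150, card=150
  {B}: scan cost=150, card=150
  {D}: scan cost=60, card=60
  {AC}: card=1500; try (A,hash)→500, (C,merge)→1490, (A,merge)→1620, (C,nl_idx)→1680, (A,nl_idx)→2400, (C,hash)→2440 …(+2); best=500 via (A,hash)
  {BC}: card=7500; try (C,hash)→2700, (B,hash)→2700, (C,merge)→2850, (B,merge)→2850, (C,nl_idx)→8850, (C,nl)→22650 …(+1); best=2700 via (C,hash)
  {BD}: card=300; try (D,hash)→1020, (B,merge)→1830, (D,merge)→1920, (B,hash)→2520, (B,nl)→9060, (D,nl)→9150; best=1020 via (D,hash)
  {ABC}: card=75000; try (B,hash)→4400, (A,hash)→10400, (B,merge)→19850, (A,merge)→107820, (A,nl_idx)→115200, (A,nl)→152700 …(+1); best=4400 via (B,hash)
  {BCD}: card=15000; try (C,hash)→3720, (C,merge)→5370, (D,hash)→10920, (C,nl_idx)→18420, (C,nl)→46020, (D,merge)→108120 …(+1); best=3720 via (C,hash)
  {ABCD}: card=150000; try (A,hash)→18920, (D,hash)→80120, (A,nl_idx)→228720, (A,merge)→228840, (A,nl)→303720, (D,merge)→1354820 …(+1); best=18920 via (A,hash)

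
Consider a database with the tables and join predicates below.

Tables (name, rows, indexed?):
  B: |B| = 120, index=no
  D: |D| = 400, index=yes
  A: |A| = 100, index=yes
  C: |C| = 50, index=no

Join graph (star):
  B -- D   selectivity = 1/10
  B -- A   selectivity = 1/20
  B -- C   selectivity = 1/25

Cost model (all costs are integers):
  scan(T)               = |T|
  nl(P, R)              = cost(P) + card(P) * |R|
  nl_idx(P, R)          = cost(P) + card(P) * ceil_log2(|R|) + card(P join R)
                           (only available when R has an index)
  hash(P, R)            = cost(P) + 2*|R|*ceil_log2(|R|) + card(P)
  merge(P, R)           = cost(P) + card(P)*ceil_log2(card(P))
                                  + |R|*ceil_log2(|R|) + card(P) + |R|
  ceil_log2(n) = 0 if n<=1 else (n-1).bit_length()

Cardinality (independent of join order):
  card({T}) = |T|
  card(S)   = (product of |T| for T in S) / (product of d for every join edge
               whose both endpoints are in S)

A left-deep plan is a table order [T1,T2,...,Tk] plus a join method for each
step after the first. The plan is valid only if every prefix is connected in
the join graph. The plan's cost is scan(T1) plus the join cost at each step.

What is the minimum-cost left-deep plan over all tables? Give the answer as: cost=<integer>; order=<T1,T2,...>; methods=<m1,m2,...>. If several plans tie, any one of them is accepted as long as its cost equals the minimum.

cost=10880; order=B,C,A,D; methods=hash,hash,hash

Selinger DP (subsets sized 1..n):
  {B}: scan cost=120, card=120
  {D}: scan cost=400, card=400
  {A}: scan cost=100, card=100
  {C}: scan cost=50, card=50
  {BD}: card=4800; try (B,hash)→2480, (D,merge)→5080, (B,merge)→5360, (D,nl_idx)→6000, (D,hash)→7440, (D,nl)→48120 …(+1); best=2480 via (B,hash)
  {AB}: card=600; try (A,nl_idx)→1560, (A,hash)→1640, (B,merge)→1860, (B,hash)→1880, (A,merge)→1880, (B,nl)→12100 …(+1); best=1560 via (A,nl_idx)
  {BC}: card=240; try (C,hash)→840, (B,merge)→1360, (C,merge)→1430, (B,hash)→1780, (B,nl)→6050, (C,nl)→6120; best=840 via (C,hash)
  {ABD}: card=24000; try (A,hash)→8680, (D,hash)→9360, (D,merge)→12160, (D,nl_idx)→30960, (A,nl_idx)→60080, (A,merge)→70480 …(+2); best=8680 via (A,hash)
  {BCD}: card=9600; try (D,merge)→7000, (C,hash)→7880, (D,hash)→8280, (D,nl_idx)→12600, (C,merge)→70030, (D,nl)→96840 …(+1); best=7000 via (D,merge)
  {ABC}: card=1200; try (A,hash)→2480, (C,hash)→2760, (A,nl_idx)→3720, (A,merge)→3800, (C,merge)→8510, (A,nl)→24840 …(+1); best=2480 via (A,hash)
  {ABCD}: card=48000; try (D,hash)→10880, (A,hash)→18000, (D,merge)→20880, (C,hash)→33280, (D,nl_idx)→61280, (A,nl_idx)→122200 …(+5); best=10880 via (D,hash)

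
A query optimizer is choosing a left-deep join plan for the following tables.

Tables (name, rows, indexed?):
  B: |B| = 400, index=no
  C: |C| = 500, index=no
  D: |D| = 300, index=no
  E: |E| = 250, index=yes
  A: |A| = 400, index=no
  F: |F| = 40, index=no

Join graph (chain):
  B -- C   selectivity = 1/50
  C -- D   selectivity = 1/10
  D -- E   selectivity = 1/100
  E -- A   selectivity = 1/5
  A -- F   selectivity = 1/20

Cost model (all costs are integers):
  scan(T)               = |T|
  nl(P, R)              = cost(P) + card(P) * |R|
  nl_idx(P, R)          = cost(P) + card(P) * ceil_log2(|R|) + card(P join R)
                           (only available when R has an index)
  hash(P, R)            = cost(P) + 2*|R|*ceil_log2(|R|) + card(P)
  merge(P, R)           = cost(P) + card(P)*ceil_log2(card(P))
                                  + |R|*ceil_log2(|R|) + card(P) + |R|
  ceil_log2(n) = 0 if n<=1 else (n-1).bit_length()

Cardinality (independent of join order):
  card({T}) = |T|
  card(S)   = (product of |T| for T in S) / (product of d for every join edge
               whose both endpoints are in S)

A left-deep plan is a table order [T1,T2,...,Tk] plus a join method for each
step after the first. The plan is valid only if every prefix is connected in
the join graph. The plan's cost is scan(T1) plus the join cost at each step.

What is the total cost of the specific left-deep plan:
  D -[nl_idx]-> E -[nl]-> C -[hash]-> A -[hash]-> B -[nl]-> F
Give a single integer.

963430350

step 1: scan D: cost=300, card=300
step 2: join E via nl_idx
    card(P join E) = 300*250/(100) = 750
    cost = 300 + 300*8 + 750 = 3450
step 3: join C via nl
    card(P join C) = 750*500/(10) = 37500
    cost = 3450 + 750*500 = 378450
step 4: join A via hash
    card(P join A) = 37500*400/(5) = 3000000
    cost = 378450 + 2*400*9 + 37500 = 423150
step 5: join B via hash
    card(P join B) = 3000000*400/(50) = 24000000
    cost = 423150 + 2*400*9 + 3000000 = 3430350
step 6: join F via nl
    card(P join F) = 24000000*40/(20) = 48000000
    cost = 3430350 + 24000000*40 = 963430350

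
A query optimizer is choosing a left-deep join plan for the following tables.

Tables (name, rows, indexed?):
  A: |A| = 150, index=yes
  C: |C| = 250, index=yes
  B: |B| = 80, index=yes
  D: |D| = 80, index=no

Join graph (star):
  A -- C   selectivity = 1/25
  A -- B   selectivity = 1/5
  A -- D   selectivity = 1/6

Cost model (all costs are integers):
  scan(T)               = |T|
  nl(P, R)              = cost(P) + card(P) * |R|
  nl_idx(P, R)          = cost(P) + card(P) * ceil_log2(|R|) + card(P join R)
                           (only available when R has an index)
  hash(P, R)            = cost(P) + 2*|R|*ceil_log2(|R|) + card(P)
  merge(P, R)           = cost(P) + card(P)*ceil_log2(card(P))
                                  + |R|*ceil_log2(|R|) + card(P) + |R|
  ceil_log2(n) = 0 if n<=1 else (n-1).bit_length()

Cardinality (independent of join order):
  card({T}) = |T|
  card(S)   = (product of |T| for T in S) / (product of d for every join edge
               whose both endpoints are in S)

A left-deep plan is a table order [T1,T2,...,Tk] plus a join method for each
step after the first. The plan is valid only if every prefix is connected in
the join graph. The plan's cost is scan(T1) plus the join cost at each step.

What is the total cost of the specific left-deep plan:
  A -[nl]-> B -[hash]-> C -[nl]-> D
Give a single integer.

step 1: scan A: cost=150, card=150
step 2: join B via nl
    card(P join B) = 150*80/(5) = 2400
    cost = 150 + 150*80 = 12150
step 3: join C via hash
    card(P join C) = 2400*250/(25) = 24000
    cost = 12150 + 2*250*8 + 2400 = 18550
step 4: join D via nl
    card(P join D) = 24000*80/(6) = 320000
    cost = 18550 + 24000*80 = 1938550

1938550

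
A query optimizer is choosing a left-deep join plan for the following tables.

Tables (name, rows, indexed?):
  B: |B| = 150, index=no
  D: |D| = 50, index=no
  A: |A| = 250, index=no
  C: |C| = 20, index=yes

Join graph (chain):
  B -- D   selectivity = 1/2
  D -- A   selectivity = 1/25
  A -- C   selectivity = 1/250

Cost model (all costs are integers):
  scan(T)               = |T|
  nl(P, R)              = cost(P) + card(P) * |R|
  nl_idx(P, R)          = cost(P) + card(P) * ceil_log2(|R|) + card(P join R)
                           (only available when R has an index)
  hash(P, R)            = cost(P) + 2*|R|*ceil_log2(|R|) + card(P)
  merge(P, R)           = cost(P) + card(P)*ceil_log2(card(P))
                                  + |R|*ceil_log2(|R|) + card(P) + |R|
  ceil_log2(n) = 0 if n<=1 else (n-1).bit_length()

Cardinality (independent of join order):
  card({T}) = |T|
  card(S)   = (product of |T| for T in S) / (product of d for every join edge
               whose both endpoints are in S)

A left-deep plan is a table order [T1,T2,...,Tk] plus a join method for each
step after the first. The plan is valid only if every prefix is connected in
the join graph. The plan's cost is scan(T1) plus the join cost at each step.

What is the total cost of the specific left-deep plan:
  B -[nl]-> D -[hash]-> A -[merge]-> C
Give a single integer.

653020

step 1: scan B: cost=150, card=150
step 2: join D via nl
    card(P join D) = 150*50/(2) = 3750
    cost = 150 + 150*50 = 7650
step 3: join A via hash
    card(P join A) = 3750*250/(25) = 37500
    cost = 7650 + 2*250*8 + 3750 = 15400
step 4: join C via merge
    card(P join C) = 37500*20/(250) = 3000
    cost = 15400 + 37500*16 + 20*5 + 37500 + 20 = 653020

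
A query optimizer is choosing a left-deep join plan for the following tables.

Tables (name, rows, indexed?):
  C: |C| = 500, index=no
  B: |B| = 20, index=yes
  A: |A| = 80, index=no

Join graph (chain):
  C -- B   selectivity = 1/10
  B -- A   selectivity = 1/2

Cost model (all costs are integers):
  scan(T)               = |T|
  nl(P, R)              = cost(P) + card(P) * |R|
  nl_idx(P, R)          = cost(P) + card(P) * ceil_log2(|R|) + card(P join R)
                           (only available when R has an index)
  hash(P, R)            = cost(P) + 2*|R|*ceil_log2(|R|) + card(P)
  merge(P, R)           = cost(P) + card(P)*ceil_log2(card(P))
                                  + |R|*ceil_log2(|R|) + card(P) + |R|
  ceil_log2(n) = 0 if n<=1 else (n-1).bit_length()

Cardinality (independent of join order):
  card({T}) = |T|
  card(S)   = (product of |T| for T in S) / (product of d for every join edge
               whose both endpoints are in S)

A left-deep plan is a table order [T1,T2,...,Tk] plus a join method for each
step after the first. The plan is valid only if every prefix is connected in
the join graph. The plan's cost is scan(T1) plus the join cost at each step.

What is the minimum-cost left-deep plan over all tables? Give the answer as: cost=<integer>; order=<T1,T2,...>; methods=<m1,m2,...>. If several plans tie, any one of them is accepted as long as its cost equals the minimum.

Selinger DP (subsets sized 1..n):
  {C}: scan cost=500, card=500
  {B}: scan cost=20, card=20
  {A}: scan cost=80, card=80
  {BC}: card=1000; try (B,hash)→1200, (B,nl_idx)→4000, (C,merge)→5140, (B,merge)→5620, (C,hash)→9040, (C,nl)→10020 …(+1); best=1200 via (B,hash)
  {AB}: card=800; try (B,hash)→360, (A,merge)→780, (B,merge)→840, (A,hash)→1160, (B,nl_idx)→1280, (A,nl)→1620 …(+1); best=360 via (B,hash)
  {ABC}: card=40000; try (A,hash)→3320, (C,hash)→10160, (A,merge)→12840, (C,merge)→14160, (A,nl)→81200, (C,nl)→400360; best=3320 via (A,hash)

cost=3320; order=C,B,A; methods=hash,hash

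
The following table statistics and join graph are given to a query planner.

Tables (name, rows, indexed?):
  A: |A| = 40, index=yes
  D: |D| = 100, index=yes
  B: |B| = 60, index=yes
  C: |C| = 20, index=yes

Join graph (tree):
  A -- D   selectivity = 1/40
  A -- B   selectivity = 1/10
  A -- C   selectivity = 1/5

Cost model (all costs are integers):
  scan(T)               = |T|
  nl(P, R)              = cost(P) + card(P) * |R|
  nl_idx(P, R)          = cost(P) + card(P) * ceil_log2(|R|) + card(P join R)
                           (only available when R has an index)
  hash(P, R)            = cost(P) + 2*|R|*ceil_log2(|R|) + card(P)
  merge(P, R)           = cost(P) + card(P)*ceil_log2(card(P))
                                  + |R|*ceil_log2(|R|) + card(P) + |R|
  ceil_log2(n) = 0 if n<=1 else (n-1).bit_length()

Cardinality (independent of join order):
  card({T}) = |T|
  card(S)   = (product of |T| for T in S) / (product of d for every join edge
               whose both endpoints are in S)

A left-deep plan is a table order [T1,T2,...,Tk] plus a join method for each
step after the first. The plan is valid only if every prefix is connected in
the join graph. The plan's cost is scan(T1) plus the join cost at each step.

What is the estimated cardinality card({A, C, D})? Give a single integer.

Tables in S: A(40), C(20), D(100)
Edges inside S: A-D(d=40), A-C(d=5)
numerator = 40 * 20 * 100 = 80000
denominator = 40 * 5 = 200
card(S) = 80000 / 200 = 400

400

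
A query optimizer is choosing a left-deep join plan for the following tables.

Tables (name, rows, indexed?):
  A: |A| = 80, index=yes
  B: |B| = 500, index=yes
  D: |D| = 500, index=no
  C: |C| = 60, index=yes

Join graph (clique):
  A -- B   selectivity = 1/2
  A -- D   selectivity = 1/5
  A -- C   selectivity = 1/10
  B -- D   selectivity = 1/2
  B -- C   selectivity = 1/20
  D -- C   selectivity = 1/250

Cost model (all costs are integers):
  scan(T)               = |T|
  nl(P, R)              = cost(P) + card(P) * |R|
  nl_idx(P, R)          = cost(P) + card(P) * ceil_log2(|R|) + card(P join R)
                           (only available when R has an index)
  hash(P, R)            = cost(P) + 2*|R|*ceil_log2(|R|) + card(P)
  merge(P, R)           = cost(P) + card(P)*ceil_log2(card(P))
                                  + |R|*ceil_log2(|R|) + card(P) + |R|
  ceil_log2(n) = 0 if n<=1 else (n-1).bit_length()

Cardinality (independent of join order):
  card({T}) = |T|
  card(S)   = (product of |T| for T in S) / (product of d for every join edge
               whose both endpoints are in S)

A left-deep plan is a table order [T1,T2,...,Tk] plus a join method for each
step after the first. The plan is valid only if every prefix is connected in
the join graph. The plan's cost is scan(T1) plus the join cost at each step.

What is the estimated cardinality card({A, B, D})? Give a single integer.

1000000

Tables in S: A(80), B(500), D(500)
Edges inside S: A-B(d=2), A-D(d=5), B-D(d=2)
numerator = 80 * 500 * 500 = 20000000
denominator = 2 * 5 * 2 = 20
card(S) = 20000000 / 20 = 1000000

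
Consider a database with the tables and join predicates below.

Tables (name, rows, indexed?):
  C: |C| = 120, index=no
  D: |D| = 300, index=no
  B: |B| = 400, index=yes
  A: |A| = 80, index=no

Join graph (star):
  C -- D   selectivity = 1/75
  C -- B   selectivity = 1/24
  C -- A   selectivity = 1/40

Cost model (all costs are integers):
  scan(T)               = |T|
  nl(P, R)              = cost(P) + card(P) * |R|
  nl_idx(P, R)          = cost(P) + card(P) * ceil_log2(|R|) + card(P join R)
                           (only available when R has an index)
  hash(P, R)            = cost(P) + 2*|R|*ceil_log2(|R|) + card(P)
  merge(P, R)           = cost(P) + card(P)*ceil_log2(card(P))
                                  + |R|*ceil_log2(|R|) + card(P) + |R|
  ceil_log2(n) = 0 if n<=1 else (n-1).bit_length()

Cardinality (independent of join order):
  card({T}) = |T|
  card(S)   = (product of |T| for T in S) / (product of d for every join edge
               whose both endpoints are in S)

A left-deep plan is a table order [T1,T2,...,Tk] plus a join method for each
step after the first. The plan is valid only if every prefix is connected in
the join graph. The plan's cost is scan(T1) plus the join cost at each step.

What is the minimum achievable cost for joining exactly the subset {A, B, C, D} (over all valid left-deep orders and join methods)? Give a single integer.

12040

Selinger DP over subsets of {A,B,C,D}:
  {C}: scan cost=120, card=120
  {D}: scan cost=300, card=300
  {B}: scan cost=400, card=400
  {A}: scan cost=80, card=80
  {CD}: card=480; try (C,hash)→2280, (D,merge)→4080, (C,merge)→4260, (D,hash)→5640, (D,nl)→36120, (C,nl)→36300; best=2280 via (C,hash)
  {BC}: card=2000; try (C,hash)→2480, (B,nl_idx)→3200, (B,merge)→5080, (C,merge)→5360, (B,hash)→7440, (B,nl)→48120 …(+1); best=2480 via (C,hash)
  {AC}: card=240; try (A,hash)→1360, (C,merge)→1680, (A,merge)→1720, (C,hash)→1840, (C,nl)→9680, (A,nl)→9720; best=1360 via (A,hash)
  {BCD}: card=8000; try (D,hash)→9880, (B,hash)→9960, (B,merge)→11080, (B,nl_idx)→14600, (D,merge)→29480, (B,nl)→194280 …(+1); best=9880 via (D,hash)
  {ACD}: card=960; try (A,hash)→3880, (D,merge)→6520, (D,hash)→7000, (A,merge)→7720, (A,nl)→40680, (D,nl)→73360; best=3880 via (A,hash)
  {ABC}: card=4000; try (A,hash)→5600, (B,merge)→7520, (B,nl_idx)→7520, (B,hash)→8800, (A,merge)→27120, (B,nl)→97360 …(+1); best=5600 via (A,hash)
  {ABCD}: card=16000; try (B,hash)→12040, (D,hash)→15000, (B,merge)→18440, (A,hash)→19000, (B,nl_idx)→28520, (D,merge)→60600 …(+4); best=12040 via (B,hash)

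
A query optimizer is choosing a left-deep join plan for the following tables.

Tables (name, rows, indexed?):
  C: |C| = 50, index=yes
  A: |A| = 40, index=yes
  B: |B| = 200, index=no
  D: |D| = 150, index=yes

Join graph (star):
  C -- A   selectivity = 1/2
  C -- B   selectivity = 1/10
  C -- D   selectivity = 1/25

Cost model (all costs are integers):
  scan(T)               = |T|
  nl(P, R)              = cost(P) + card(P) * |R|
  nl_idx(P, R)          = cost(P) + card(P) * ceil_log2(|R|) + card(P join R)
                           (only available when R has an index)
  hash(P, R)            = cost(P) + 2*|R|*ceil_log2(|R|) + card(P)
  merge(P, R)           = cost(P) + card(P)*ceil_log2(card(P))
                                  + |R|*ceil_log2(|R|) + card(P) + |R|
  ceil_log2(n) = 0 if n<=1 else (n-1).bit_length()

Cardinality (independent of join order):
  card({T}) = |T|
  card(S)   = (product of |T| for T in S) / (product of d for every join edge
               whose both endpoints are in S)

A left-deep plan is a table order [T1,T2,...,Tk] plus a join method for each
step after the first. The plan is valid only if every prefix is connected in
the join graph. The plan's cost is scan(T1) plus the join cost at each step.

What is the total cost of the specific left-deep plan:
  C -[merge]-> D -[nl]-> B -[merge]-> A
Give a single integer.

146030

step 1: scan C: cost=50, card=50
step 2: join D via merge
    card(P join D) = 50*150/(25) = 300
    cost = 50 + 50*6 + 150*8 + 50 + 150 = 1750
step 3: join B via nl
    card(P join B) = 300*200/(10) = 6000
    cost = 1750 + 300*200 = 61750
step 4: join A via merge
    card(P join A) = 6000*40/(2) = 120000
    cost = 61750 + 6000*13 + 40*6 + 6000 + 40 = 146030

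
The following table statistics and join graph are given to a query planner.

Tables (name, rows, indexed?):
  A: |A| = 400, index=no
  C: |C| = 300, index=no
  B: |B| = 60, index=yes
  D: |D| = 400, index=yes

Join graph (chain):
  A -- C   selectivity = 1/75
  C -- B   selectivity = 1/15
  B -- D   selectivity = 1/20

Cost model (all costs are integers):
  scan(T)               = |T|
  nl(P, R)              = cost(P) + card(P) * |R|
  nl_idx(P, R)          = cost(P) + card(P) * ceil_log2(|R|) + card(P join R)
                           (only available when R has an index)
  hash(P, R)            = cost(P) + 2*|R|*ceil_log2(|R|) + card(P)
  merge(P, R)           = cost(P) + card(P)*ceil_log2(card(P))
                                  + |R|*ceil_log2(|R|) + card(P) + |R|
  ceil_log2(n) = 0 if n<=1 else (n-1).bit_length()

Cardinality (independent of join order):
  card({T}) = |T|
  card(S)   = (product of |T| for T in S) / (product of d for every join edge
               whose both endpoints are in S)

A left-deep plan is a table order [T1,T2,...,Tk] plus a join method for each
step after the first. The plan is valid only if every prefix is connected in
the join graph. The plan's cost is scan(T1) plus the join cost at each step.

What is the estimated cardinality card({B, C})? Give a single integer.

1200

Tables in S: B(60), C(300)
Edges inside S: C-B(d=15)
numerator = 60 * 300 = 18000
denominator = 15 = 15
card(S) = 18000 / 15 = 1200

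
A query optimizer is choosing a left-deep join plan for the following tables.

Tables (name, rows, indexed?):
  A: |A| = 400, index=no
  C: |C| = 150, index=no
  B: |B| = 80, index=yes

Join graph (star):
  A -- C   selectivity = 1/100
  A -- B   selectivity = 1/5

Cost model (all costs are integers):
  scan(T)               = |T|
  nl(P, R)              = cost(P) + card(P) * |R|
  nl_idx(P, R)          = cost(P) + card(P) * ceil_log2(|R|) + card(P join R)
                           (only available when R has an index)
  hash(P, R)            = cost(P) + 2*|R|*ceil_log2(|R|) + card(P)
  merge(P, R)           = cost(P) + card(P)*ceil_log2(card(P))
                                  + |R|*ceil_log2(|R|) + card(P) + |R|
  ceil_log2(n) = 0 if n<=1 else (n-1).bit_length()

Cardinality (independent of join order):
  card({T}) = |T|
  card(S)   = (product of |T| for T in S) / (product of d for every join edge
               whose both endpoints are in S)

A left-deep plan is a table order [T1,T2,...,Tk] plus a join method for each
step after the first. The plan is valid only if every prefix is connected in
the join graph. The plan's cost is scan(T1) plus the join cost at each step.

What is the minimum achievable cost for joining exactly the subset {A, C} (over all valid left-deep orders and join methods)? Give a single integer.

3200

Selinger DP over subsets of {A,C}:
  {A}: scan cost=400, card=400
  {C}: scan cost=150, card=150
  {AC}: card=600; try (C,hash)→3200, (A,merge)→5500, (C,merge)→5750, (A,hash)→7500, (A,nl)→60150, (C,nl)→60400; best=3200 via (C,hash)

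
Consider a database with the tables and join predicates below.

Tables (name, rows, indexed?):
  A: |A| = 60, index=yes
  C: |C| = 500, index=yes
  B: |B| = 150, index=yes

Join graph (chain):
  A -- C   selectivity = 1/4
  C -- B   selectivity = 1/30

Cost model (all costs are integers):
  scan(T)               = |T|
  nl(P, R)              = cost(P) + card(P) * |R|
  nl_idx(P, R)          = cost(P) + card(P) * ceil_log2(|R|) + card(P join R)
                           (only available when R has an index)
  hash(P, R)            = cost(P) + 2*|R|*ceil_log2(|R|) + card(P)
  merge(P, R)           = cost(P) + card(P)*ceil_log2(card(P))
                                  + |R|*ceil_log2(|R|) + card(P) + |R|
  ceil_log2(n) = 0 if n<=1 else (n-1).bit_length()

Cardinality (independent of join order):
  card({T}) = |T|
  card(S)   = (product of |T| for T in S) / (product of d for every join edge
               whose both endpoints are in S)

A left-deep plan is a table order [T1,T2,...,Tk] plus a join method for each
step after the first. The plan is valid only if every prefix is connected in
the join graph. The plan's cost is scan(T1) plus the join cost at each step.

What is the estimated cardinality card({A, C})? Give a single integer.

Tables in S: A(60), C(500)
Edges inside S: A-C(d=4)
numerator = 60 * 500 = 30000
denominator = 4 = 4
card(S) = 30000 / 4 = 7500

7500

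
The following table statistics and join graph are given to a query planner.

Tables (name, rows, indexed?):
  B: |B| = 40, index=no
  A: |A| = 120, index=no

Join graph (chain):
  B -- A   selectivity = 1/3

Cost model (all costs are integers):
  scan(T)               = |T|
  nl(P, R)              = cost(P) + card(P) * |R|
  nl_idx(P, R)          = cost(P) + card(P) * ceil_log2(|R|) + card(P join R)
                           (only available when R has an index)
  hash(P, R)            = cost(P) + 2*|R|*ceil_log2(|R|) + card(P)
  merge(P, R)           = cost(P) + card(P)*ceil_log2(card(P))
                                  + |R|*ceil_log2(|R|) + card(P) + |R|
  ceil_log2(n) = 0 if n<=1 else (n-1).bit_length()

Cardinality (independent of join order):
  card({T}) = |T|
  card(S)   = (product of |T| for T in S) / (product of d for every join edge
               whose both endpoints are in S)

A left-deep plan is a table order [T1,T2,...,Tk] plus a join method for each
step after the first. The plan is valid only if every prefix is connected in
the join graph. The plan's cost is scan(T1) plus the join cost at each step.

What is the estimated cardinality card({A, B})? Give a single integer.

Tables in S: A(120), B(40)
Edges inside S: B-A(d=3)
numerator = 120 * 40 = 4800
denominator = 3 = 3
card(S) = 4800 / 3 = 1600

1600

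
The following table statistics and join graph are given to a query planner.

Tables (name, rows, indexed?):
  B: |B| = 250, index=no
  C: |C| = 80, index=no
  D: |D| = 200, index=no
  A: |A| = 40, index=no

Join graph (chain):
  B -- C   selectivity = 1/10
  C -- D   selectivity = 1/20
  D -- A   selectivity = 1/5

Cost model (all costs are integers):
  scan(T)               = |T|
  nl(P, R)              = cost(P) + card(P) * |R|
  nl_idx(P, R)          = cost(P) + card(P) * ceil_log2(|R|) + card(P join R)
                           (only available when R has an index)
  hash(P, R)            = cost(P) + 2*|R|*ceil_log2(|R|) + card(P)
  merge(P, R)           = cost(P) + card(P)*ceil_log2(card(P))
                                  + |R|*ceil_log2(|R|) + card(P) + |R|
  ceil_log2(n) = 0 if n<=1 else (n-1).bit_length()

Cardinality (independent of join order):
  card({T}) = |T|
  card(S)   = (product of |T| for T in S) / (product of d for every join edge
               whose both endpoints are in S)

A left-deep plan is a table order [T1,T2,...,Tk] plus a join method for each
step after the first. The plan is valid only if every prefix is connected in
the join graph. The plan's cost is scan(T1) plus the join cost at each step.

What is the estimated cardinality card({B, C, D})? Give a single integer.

Tables in S: B(250), C(80), D(200)
Edges inside S: B-C(d=10), C-D(d=20)
numerator = 250 * 80 * 200 = 4000000
denominator = 10 * 20 = 200
card(S) = 4000000 / 200 = 20000

20000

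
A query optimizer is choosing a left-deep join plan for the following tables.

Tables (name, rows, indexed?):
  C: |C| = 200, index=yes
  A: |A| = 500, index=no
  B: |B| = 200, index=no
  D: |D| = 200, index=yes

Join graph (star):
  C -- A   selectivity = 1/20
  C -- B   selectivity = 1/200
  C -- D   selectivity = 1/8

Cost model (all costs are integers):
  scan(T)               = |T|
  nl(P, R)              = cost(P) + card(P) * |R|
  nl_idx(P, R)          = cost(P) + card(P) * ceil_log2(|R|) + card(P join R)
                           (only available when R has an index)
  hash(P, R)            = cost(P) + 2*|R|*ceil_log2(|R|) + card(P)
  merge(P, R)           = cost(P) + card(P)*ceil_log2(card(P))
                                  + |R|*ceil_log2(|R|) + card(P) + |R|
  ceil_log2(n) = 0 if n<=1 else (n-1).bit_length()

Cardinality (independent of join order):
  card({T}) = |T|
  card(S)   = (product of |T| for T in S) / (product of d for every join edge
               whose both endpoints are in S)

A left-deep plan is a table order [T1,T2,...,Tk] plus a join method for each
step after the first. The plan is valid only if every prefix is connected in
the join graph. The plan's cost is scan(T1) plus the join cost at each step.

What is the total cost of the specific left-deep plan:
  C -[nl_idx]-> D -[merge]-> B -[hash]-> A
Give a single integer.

92600

step 1: scan C: cost=200, card=200
step 2: join D via nl_idx
    card(P join D) = 200*200/(8) = 5000
    cost = 200 + 200*8 + 5000 = 6800
step 3: join B via merge
    card(P join B) = 5000*200/(200) = 5000
    cost = 6800 + 5000*13 + 200*8 + 5000 + 200 = 78600
step 4: join A via hash
    card(P join A) = 5000*500/(20) = 125000
    cost = 78600 + 2*500*9 + 5000 = 92600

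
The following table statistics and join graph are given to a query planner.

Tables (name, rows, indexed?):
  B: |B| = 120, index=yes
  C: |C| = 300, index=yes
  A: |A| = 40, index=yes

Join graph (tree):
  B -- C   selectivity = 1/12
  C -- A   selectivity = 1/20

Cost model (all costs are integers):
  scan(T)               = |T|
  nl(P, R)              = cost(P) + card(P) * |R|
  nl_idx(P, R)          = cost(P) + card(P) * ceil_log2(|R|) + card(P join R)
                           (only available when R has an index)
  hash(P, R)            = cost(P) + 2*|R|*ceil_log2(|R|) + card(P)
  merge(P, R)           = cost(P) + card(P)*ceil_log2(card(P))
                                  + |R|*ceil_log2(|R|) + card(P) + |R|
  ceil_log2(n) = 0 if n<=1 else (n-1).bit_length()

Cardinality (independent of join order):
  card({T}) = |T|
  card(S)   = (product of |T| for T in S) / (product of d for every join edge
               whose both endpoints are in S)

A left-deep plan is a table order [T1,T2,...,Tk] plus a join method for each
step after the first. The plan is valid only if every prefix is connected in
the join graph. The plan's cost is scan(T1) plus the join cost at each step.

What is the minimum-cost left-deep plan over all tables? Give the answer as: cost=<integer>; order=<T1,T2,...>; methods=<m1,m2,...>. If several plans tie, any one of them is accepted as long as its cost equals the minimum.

Selinger DP (subsets sized 1..n):
  {B}: scan cost=120, card=120
  {C}: scan cost=300, card=300
  {A}: scan cost=40, card=40
  {BC}: card=3000; try (B,hash)→2280, (C,merge)→4080, (C,nl_idx)→4200, (B,merge)→4260, (B,nl_idx)→5400, (C,hash)→5640 …(+2); best=2280 via (B,hash)
  {AC}: card=600; try (C,nl_idx)→1000, (A,hash)→1080, (A,nl_idx)→2700, (C,merge)→3320, (A,merge)→3580, (C,hash)→5480 …(+2); best=1000 via (C,nl_idx)
  {ABC}: card=6000; try (B,hash)→3280, (A,hash)→5760, (B,merge)→8560, (B,nl_idx)→11200, (A,nl_idx)→26280, (A,merge)→41560 …(+2); best=3280 via (B,hash)

cost=3280; order=A,C,B; methods=nl_idx,hash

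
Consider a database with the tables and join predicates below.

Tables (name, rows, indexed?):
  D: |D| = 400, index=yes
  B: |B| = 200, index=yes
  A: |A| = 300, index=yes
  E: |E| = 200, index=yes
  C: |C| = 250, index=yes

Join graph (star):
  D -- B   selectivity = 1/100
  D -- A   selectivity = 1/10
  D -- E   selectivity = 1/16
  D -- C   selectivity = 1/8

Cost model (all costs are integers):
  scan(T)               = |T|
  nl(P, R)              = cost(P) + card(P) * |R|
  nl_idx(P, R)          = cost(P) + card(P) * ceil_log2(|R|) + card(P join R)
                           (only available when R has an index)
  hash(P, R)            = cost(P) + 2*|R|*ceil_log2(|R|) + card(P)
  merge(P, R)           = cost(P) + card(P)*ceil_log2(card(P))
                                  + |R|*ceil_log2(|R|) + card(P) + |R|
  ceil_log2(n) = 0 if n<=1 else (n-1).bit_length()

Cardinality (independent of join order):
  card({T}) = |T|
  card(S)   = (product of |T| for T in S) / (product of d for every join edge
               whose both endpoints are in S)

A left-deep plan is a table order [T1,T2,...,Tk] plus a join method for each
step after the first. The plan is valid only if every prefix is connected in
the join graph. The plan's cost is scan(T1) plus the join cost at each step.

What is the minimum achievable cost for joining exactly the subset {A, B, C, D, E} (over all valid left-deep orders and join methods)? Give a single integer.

Selinger DP over subsets of {A,B,C,D,E}:
  {D}: scan cost=400, card=400
  {B}: scan cost=200, card=200
  {A}: scan cost=300, card=300
  {E}: scan cost=200, card=200
  {C}: scan cost=250, card=250
  {BD}: card=800; try (D,nl_idx)→2800, (B,hash)→4000, (B,nl_idx)→4400, (D,merge)→6000, (B,merge)→6200, (D,hash)→7600 …(+2); best=2800 via (D,nl_idx)
  {AD}: card=12000; try (A,hash)→6200, (D,merge)→7300, (A,merge)→7400, (D,hash)→7800, (D,nl_idx)→15000, (A,nl_idx)→16000 …(+2); best=6200 via (A,hash)
  {DE}: card=5000; try (E,hash)→4000, (D,merge)→6000, (E,merge)→6200, (D,nl_idx)→7000, (D,hash)→7600, (E,nl_idx)→8600 …(+2); best=4000 via (E,hash)
  {CD}: card=12500; try (C,hash)→4800, (D,merge)→6500, (C,merge)→6650, (D,hash)→7700, (D,nl_idx)→15000, (C,nl_idx)→16100 …(+2); best=4800 via (C,hash)
  {ABD}: card=24000; try (A,hash)→9000, (A,merge)→14600, (B,hash)→21400, (A,nl_idx)→34000, (B,nl_idx)→126200, (B,merge)→188000 …(+2); best=9000 via (A,hash)
  {BDE}: card=10000; try (E,hash)→6800, (B,hash)→12200, (E,merge)→13400, (E,nl_idx)→19200, (B,nl_idx)→54000, (B,merge)→75800 …(+2); best=6800 via (E,hash)
  {BCD}: card=25000; try (C,hash)→7600, (C,merge)→13850, (B,hash)→20500, (C,nl_idx)→34200, (B,nl_idx)→129800, (B,merge)→194100 …(+2); best=7600 via (C,hash)
  {ADE}: card=150000; try (A,hash)→14400, (E,hash)→21400, (A,merge)→77000, (E,merge)→188000, (A,nl_idx)→199000, (E,nl_idx)→252200 …(+2); best=14400 via (A,hash)
  {ACD}: card=375000; try (C,hash)→22200, (A,hash)→22700, (C,merge)→188450, (A,merge)→195300, (C,nl_idx)→477200, (A,nl_idx)→492300 …(+2); best=22200 via (C,hash)
  {CDE}: card=156250; try (C,hash)→13000, (E,hash)→20500, (C,merge)→76250, (E,merge)→194100, (C,nl_idx)→200250, (E,nl_idx)→261050 …(+2); best=13000 via (C,hash)
  {ABDE}: card=300000; try (A,hash)→22200, (E,hash)→36200, (A,merge)→159800, (B,hash)→167600, (E,merge)→394800, (A,nl_idx)→396800 …(+6); best=22200 via (A,hash)
  {ABCD}: card=750000; try (C,hash)→37000, (A,hash)→38000, (C,merge)→395250, (B,hash)→400400, (A,merge)→410600, (C,nl_idx)→951000 …(+6); best=37000 via (C,hash)
  {BCDE}: card=312500; try (C,hash)→20800, (E,hash)→35800, (C,merge)→159050, (B,hash)→172450, (C,nl_idx)→399300, (E,merge)→409400 …(+6); best=20800 via (C,hash)
  {ACDE}: card=4687500; try (C,hash)→168400, (A,hash)→174650, (E,hash)→400400, (C,merge)→2866650, (A,merge)→2984750, (C,nl_idx)→5901900 …(+6); best=168400 via (C,hash)
  {ABCDE}: card=9375000; try (C,hash)→326200, (A,hash)→338700, (E,hash)→790200, (B,hash)→4859100, (C,merge)→6024450, (A,merge)→6273800 …(+10); best=326200 via (C,hash)

326200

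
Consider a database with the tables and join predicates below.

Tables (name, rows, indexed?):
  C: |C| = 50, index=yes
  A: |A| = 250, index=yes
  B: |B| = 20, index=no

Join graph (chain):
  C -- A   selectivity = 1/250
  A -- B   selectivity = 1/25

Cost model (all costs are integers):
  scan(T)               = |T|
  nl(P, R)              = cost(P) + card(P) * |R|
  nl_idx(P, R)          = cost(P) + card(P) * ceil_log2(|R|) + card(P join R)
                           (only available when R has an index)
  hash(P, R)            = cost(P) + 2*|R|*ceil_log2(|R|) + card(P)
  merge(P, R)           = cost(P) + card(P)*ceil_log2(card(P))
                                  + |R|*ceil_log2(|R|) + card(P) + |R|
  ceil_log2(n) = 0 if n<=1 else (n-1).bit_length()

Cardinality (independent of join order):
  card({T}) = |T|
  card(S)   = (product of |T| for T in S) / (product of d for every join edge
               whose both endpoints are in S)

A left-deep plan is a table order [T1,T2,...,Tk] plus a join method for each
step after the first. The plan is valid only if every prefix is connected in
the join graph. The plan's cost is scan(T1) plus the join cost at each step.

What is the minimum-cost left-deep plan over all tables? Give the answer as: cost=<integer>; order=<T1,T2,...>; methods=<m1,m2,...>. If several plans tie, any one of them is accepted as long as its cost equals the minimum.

cost=750; order=C,A,B; methods=nl_idx,hash

Selinger DP (subsets sized 1..n):
  {C}: scan cost=50, card=50
  {A}: scan cost=250, card=250
  {B}: scan cost=20, card=20
  {AC}: card=50; try (A,nl_idx)→500, (C,hash)→1100, (C,nl_idx)→1800, (A,merge)→2650, (C,merge)→2850, (A,hash)→4100 …(+2); best=500 via (A,nl_idx)
  {AB}: card=200; try (A,nl_idx)→380, (B,hash)→700, (A,merge)→2390, (B,merge)→2620, (A,hash)→4040, (A,nl)→5020 …(+1); best=380 via (A,nl_idx)
  {ABC}: card=40; try (B,hash)→750, (B,merge)→970, (C,hash)→1180, (B,nl)→1500, (C,nl_idx)→1620, (C,merge)→2530 …(+1); best=750 via (B,hash)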